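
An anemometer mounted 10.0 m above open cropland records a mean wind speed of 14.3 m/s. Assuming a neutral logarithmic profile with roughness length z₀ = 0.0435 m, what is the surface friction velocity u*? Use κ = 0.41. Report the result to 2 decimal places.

u* ≈ 1.08 m/s

Log law: V(z) = (u*/κ) · ln(z/z₀) ⇒ u* = κ · V / ln(z/z₀)
u* = 0.41 × 14.3 / ln(10.0/0.0435) = 0.41 × 14.3 / 5.4376
   = 5.8630 / 5.4376 = 1.0782 m/s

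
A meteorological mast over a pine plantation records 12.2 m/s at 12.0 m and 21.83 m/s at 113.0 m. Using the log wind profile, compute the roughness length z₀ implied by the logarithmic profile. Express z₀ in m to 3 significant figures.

z₀ ≈ 0.700 m

Log law: V(z) ∝ ln(z/z₀). With r = V₁/V₂ = 12.2/21.83 = 0.55886,
r · ln(z₂/z₀) = ln(z₁/z₀) ⇒ ln z₀ = (ln z₁ − r·ln z₂)/(1 − r)
ln z₀ = (2.48491 − 0.55886×4.72739) / 0.44114 = -0.3560
z₀ = exp(-0.3560) = 0.7004 m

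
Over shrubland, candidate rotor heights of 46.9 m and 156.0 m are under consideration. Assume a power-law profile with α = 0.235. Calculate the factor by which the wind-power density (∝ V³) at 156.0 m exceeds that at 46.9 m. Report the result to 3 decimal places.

Speed ratio: V_B/V_A = (z_B/z_A)^α = (156.0/46.9)^0.235 = (3.3262)^0.235 = 1.32635
Power-density ratio: P_B/P_A = (V_B/V_A)³ = (1.32635)³ = 2.33333

2.333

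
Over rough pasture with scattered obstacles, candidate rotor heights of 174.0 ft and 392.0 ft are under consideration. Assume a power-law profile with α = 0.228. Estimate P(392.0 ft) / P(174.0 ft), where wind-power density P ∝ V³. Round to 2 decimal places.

Speed ratio: V_B/V_A = (z_B/z_A)^α = (392.0/174.0)^0.228 = (2.2529)^0.228 = 1.20344
Power-density ratio: P_B/P_A = (V_B/V_A)³ = (1.20344)³ = 1.74290

1.74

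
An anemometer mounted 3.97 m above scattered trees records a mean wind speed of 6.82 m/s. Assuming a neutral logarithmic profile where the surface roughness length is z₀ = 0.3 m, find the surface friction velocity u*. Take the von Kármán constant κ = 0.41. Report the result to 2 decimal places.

Log law: V(z) = (u*/κ) · ln(z/z₀) ⇒ u* = κ · V / ln(z/z₀)
u* = 0.41 × 6.82 / ln(3.97/0.3) = 0.41 × 6.82 / 2.5827
   = 2.7962 / 2.5827 = 1.0826 m/s

u* ≈ 1.08 m/s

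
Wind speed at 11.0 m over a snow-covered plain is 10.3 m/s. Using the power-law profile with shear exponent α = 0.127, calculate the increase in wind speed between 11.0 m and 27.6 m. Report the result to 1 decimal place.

1.3 m/s

Power law: V₂ = V₁ · (z₂/z₁)^α = 10.3 × (2.5091)^0.127 = 11.5765 m/s
ΔV = 11.5765 − 10.3 = 1.2765 m/s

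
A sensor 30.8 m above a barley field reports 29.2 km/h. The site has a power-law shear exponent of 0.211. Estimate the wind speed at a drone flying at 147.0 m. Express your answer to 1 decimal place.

Power-law profile: V₂ = V₁ · (z₂/z₁)^α
V₂ = 29.2 × (147.0/30.8)^0.211 = 29.2 × (4.7727)^0.211
    = 29.2 × 1.3907 = 40.6072 km/h

40.6 km/h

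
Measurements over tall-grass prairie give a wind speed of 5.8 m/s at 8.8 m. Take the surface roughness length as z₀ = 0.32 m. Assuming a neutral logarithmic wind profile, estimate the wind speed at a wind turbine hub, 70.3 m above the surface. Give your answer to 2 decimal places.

9.44 m/s

Log law: V(z) ∝ ln(z/z₀), so V₂/V₁ = ln(z₂/z₀) / ln(z₁/z₀).
ln(70.3/0.32) = 5.3922, ln(8.8/0.32) = 3.3142
V₂ = 5.8 × 5.3922/3.3142 = 5.8 × 1.6270 = 9.4366 m/s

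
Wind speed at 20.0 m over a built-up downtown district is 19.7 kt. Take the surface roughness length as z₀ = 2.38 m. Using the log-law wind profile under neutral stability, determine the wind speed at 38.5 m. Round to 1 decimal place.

25.8 kt

Log law: V(z) ∝ ln(z/z₀), so V₂/V₁ = ln(z₂/z₀) / ln(z₁/z₀).
ln(38.5/2.38) = 2.7836, ln(20.0/2.38) = 2.1286
V₂ = 19.7 × 2.7836/2.1286 = 19.7 × 1.3077 = 25.7612 kt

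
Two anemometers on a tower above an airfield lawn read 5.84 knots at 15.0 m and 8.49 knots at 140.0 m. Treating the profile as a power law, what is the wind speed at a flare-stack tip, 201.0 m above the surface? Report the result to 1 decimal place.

First find α: α = ln(V₂/V₁)/ln(z₂/z₁) = ln(8.49/5.84)/ln(140.0/15.0) = 0.37416/2.23359 = 0.1675
Extrapolate from 140.0 m to 201.0 m: V₃ = 8.49 × (201.0/140.0)^0.1675 = 8.49 × 1.0625 = 9.0203 knots

9.0 knots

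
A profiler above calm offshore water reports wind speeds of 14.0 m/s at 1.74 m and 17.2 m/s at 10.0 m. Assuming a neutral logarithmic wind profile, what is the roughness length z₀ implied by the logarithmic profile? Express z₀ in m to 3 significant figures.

z₀ ≈ 0.000828 m

Log law: V(z) ∝ ln(z/z₀). With r = V₁/V₂ = 14.0/17.2 = 0.81395,
r · ln(z₂/z₀) = ln(z₁/z₀) ⇒ ln z₀ = (ln z₁ − r·ln z₂)/(1 − r)
ln z₀ = (0.55389 − 0.81395×2.30259) / 0.18605 = -7.0967
z₀ = exp(-7.0967) = 0.0008279 m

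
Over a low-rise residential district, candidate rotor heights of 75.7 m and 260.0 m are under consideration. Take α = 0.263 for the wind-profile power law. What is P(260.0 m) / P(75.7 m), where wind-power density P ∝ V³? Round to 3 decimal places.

Speed ratio: V_B/V_A = (z_B/z_A)^α = (260.0/75.7)^0.263 = (3.4346)^0.263 = 1.38336
Power-density ratio: P_B/P_A = (V_B/V_A)³ = (1.38336)³ = 2.64733

2.647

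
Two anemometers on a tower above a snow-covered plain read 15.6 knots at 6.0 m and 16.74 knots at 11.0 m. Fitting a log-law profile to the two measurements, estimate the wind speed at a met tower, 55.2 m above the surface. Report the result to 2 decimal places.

Log law: V ∝ ln(z/z₀). From the pair, with r = V₁/V₂ = 0.93190,
ln z₀ = (ln z₁ − r·ln z₂)/(1 − r) = (1.7918 − 0.93190×2.3979)/0.06810 = -6.5027 → z₀ = 0.001499 m
V₃ = V₁ · ln(z₃/z₀)/ln(z₁/z₀) = 15.6 × 10.5137/8.2945 = 19.7738 knots

19.77 knots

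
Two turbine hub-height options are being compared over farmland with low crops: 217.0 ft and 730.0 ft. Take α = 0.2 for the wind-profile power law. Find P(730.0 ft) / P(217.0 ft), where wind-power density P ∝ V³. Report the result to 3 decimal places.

2.071

Speed ratio: V_B/V_A = (z_B/z_A)^α = (730.0/217.0)^0.2 = (3.3641)^0.2 = 1.27460
Power-density ratio: P_B/P_A = (V_B/V_A)³ = (1.27460)³ = 2.07070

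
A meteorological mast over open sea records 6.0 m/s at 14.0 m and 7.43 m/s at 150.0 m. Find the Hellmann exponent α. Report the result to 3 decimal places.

α ≈ 0.090

Power law: V₂/V₁ = (z₂/z₁)^α ⇒ α = ln(V₂/V₁) / ln(z₂/z₁)
α = ln(7.43/6.0) / ln(150.0/14.0) = ln(1.2383) / ln(10.7143)
  = 0.21377 / 2.37158 = 0.09014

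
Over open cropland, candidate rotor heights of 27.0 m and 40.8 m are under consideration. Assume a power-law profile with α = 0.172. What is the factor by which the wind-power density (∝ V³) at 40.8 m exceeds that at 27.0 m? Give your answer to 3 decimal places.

Speed ratio: V_B/V_A = (z_B/z_A)^α = (40.8/27.0)^0.172 = (1.5111)^0.172 = 1.07359
Power-density ratio: P_B/P_A = (V_B/V_A)³ = (1.07359)³ = 1.23742

1.237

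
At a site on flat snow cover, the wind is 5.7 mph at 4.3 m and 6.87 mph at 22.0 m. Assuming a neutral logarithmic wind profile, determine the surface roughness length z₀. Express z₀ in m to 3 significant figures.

z₀ ≈ 0.00151 m

Log law: V(z) ∝ ln(z/z₀). With r = V₁/V₂ = 5.7/6.87 = 0.82969,
r · ln(z₂/z₀) = ln(z₁/z₀) ⇒ ln z₀ = (ln z₁ − r·ln z₂)/(1 − r)
ln z₀ = (1.45862 − 0.82969×3.09104) / 0.17031 = -6.4942
z₀ = exp(-6.4942) = 0.001512 m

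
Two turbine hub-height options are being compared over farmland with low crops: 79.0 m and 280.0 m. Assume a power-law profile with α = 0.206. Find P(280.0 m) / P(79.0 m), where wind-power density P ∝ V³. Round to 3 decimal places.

Speed ratio: V_B/V_A = (z_B/z_A)^α = (280.0/79.0)^0.206 = (3.5443)^0.206 = 1.29779
Power-density ratio: P_B/P_A = (V_B/V_A)³ = (1.29779)³ = 2.18580

2.186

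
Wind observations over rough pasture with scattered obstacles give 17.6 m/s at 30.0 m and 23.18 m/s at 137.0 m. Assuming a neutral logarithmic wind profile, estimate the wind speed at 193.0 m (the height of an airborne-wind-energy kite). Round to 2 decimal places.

24.44 m/s

Log law: V ∝ ln(z/z₀). From the pair, with r = V₁/V₂ = 0.75928,
ln z₀ = (ln z₁ − r·ln z₂)/(1 − r) = (3.4012 − 0.75928×4.9200)/0.24072 = -1.3892 → z₀ = 0.2493 m
V₃ = V₁ · ln(z₃/z₀)/ln(z₁/z₀) = 17.6 × 6.6519/4.7904 = 24.4391 m/s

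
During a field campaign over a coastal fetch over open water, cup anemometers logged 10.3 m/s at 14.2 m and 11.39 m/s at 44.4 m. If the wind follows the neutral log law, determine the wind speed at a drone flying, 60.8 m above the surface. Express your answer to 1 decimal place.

Log law: V ∝ ln(z/z₀). From the pair, with r = V₁/V₂ = 0.90430,
ln z₀ = (ln z₁ − r·ln z₂)/(1 − r) = (2.6532 − 0.90430×3.7932)/0.09570 = -8.1192 → z₀ = 0.0002978 m
V₃ = V₁ · ln(z₃/z₀)/ln(z₁/z₀) = 10.3 × 12.2268/10.7725 = 11.6906 m/s

11.7 m/s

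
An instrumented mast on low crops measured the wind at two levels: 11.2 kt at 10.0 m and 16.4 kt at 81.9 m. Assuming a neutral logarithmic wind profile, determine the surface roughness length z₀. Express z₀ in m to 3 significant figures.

z₀ ≈ 0.108 m

Log law: V(z) ∝ ln(z/z₀). With r = V₁/V₂ = 11.2/16.4 = 0.68293,
r · ln(z₂/z₀) = ln(z₁/z₀) ⇒ ln z₀ = (ln z₁ − r·ln z₂)/(1 − r)
ln z₀ = (2.30259 − 0.68293×4.40550) / 0.31707 = -2.2268
z₀ = exp(-2.2268) = 0.1079 m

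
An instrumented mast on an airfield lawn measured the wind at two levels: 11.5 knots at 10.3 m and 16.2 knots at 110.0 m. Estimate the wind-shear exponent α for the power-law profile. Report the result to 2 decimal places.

Power law: V₂/V₁ = (z₂/z₁)^α ⇒ α = ln(V₂/V₁) / ln(z₂/z₁)
α = ln(16.2/11.5) / ln(110.0/10.3) = ln(1.4087) / ln(10.6796)
  = 0.34266 / 2.36834 = 0.14469

α ≈ 0.14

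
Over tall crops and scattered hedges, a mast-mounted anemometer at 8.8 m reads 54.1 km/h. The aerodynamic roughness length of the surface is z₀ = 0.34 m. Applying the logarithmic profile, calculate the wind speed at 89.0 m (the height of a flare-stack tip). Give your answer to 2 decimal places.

Log law: V(z) ∝ ln(z/z₀), so V₂/V₁ = ln(z₂/z₀) / ln(z₁/z₀).
ln(89.0/0.34) = 5.5674, ln(8.8/0.34) = 3.2536
V₂ = 54.1 × 5.5674/3.2536 = 54.1 × 1.7112 = 92.5751 km/h

92.58 km/h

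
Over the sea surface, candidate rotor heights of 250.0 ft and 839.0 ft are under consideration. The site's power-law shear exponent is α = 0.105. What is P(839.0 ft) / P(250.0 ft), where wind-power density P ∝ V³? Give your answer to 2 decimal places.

Speed ratio: V_B/V_A = (z_B/z_A)^α = (839.0/250.0)^0.105 = (3.3560)^0.105 = 1.13556
Power-density ratio: P_B/P_A = (V_B/V_A)³ = (1.13556)³ = 1.46431

1.46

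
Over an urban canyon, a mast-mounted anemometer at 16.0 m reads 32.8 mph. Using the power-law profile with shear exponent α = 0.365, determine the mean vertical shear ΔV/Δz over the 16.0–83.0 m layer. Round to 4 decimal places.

Power law: V₂ = V₁ · (z₂/z₁)^α = 32.8 × (5.1875)^0.365 = 59.8182 mph
ΔV/Δz = (59.8182 − 32.8)/(83.0 − 16.0) = 27.0182/67.0000 = 0.40326 mph/m

0.4033 mph/m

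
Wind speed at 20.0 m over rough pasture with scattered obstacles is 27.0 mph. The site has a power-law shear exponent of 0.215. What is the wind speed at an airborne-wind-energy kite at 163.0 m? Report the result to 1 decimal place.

Power-law profile: V₂ = V₁ · (z₂/z₁)^α
V₂ = 27.0 × (163.0/20.0)^0.215 = 27.0 × (8.1500)^0.215
    = 27.0 × 1.5700 = 42.3899 mph

42.4 mph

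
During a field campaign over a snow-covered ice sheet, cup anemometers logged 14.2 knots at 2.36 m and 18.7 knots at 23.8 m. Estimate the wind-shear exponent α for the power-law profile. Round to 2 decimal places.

α ≈ 0.12

Power law: V₂/V₁ = (z₂/z₁)^α ⇒ α = ln(V₂/V₁) / ln(z₂/z₁)
α = ln(18.7/14.2) / ln(23.8/2.36) = ln(1.3169) / ln(10.0847)
  = 0.27528 / 2.31102 = 0.11912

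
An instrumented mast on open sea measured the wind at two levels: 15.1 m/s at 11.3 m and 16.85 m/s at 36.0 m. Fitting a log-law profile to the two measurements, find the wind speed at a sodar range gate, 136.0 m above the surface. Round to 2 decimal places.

18.86 m/s

Log law: V ∝ ln(z/z₀). From the pair, with r = V₁/V₂ = 0.89614,
ln z₀ = (ln z₁ − r·ln z₂)/(1 − r) = (2.4248 − 0.89614×3.5835)/0.10386 = -7.5733 → z₀ = 0.0005140 m
V₃ = V₁ · ln(z₃/z₀)/ln(z₁/z₀) = 15.1 × 12.4859/9.9981 = 18.8574 m/s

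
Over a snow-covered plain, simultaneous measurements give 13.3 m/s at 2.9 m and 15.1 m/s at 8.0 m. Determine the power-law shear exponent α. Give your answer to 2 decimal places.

α ≈ 0.13

Power law: V₂/V₁ = (z₂/z₁)^α ⇒ α = ln(V₂/V₁) / ln(z₂/z₁)
α = ln(15.1/13.3) / ln(8.0/2.9) = ln(1.1353) / ln(2.7586)
  = 0.12693 / 1.01473 = 0.12509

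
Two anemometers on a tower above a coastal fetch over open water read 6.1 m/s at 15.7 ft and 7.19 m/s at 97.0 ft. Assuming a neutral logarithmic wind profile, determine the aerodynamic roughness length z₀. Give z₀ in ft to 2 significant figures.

Log law: V(z) ∝ ln(z/z₀). With r = V₁/V₂ = 6.1/7.19 = 0.84840,
r · ln(z₂/z₀) = ln(z₁/z₀) ⇒ ln z₀ = (ln z₁ − r·ln z₂)/(1 − r)
ln z₀ = (2.75366 − 0.84840×4.57471) / 0.15160 = -7.4375
z₀ = exp(-7.4375) = 0.0005887 ft

z₀ ≈ 0.00059 ft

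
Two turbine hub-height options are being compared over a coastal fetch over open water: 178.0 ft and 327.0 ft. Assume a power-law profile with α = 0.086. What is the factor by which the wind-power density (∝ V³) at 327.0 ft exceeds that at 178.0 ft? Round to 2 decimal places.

Speed ratio: V_B/V_A = (z_B/z_A)^α = (327.0/178.0)^0.086 = (1.8371)^0.086 = 1.05370
Power-density ratio: P_B/P_A = (V_B/V_A)³ = (1.05370)³ = 1.16989

1.17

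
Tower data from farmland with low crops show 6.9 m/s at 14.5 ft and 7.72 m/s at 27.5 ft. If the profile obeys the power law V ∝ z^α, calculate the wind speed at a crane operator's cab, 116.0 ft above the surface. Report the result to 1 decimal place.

9.9 m/s

First find α: α = ln(V₂/V₁)/ln(z₂/z₁) = ln(7.72/6.9)/ln(27.5/14.5) = 0.11229/0.64004 = 0.1754
Extrapolate from 27.5 ft to 116.0 ft: V₃ = 7.72 × (116.0/27.5)^0.1754 = 7.72 × 1.2873 = 9.9379 m/s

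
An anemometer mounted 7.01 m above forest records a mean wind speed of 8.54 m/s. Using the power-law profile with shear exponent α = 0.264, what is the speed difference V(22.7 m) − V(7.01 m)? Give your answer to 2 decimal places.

Power law: V₂ = V₁ · (z₂/z₁)^α = 8.54 × (3.2382)^0.264 = 11.6461 m/s
ΔV = 11.6461 − 8.54 = 3.1061 m/s

3.11 m/s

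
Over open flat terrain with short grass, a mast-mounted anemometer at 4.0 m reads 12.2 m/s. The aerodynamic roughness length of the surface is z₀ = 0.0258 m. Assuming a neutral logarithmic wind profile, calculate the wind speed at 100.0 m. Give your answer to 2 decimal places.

19.99 m/s

Log law: V(z) ∝ ln(z/z₀), so V₂/V₁ = ln(z₂/z₀) / ln(z₁/z₀).
ln(100.0/0.0258) = 8.2626, ln(4.0/0.0258) = 5.0437
V₂ = 12.2 × 8.2626/5.0437 = 12.2 × 1.6382 = 19.9860 m/s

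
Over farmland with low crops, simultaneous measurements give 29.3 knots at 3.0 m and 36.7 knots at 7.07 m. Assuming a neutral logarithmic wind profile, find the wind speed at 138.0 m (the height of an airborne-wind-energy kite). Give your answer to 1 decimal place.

Log law: V ∝ ln(z/z₀). From the pair, with r = V₁/V₂ = 0.79837,
ln z₀ = (ln z₁ − r·ln z₂)/(1 − r) = (1.0986 − 0.79837×1.9559)/0.20163 = -2.2956 → z₀ = 0.1007 m
V₃ = V₁ · ln(z₃/z₀)/ln(z₁/z₀) = 29.3 × 7.2229/3.3942 = 62.3499 knots

62.3 knots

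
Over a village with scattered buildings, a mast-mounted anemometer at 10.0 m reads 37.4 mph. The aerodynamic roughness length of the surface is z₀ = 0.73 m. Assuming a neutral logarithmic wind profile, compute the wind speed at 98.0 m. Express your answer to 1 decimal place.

70.0 mph

Log law: V(z) ∝ ln(z/z₀), so V₂/V₁ = ln(z₂/z₀) / ln(z₁/z₀).
ln(98.0/0.73) = 4.8997, ln(10.0/0.73) = 2.6173
V₂ = 37.4 × 4.8997/2.6173 = 37.4 × 1.8720 = 70.0142 mph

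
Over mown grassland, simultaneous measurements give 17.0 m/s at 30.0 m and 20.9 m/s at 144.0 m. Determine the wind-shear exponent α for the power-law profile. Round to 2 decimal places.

α ≈ 0.13

Power law: V₂/V₁ = (z₂/z₁)^α ⇒ α = ln(V₂/V₁) / ln(z₂/z₁)
α = ln(20.9/17.0) / ln(144.0/30.0) = ln(1.2294) / ln(4.8000)
  = 0.20654 / 1.56862 = 0.13167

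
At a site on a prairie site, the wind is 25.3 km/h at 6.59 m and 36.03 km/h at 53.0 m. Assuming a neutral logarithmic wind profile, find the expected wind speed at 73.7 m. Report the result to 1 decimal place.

Log law: V ∝ ln(z/z₀). From the pair, with r = V₁/V₂ = 0.70219,
ln z₀ = (ln z₁ − r·ln z₂)/(1 − r) = (1.8856 − 0.70219×3.9703)/0.29781 = -3.0300 → z₀ = 0.04832 m
V₃ = V₁ · ln(z₃/z₀)/ln(z₁/z₀) = 25.3 × 7.3300/4.9156 = 37.7270 km/h

37.7 km/h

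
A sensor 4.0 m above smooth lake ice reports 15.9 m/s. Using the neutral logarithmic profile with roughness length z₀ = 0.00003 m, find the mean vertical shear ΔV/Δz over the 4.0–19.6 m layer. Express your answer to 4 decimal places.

Log law: V₂ = V₁ · ln(z₂/z₀)/ln(z₁/z₀) = 15.9 × 13.3898/11.8006 = 18.0413 m/s
ΔV/Δz = (18.0413 − 15.9)/(19.6 − 4.0) = 2.1413/15.6000 = 0.13726 m/s/m

0.1373 m/s/m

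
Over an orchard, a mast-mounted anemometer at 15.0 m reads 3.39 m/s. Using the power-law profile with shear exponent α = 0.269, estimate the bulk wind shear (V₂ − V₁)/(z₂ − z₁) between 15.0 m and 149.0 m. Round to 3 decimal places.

Power law: V₂ = V₁ · (z₂/z₁)^α = 3.39 × (9.9333)^0.269 = 6.2866 m/s
ΔV/Δz = (6.2866 − 3.39)/(149.0 − 15.0) = 2.8966/134.0000 = 0.02162 m/s/m

0.022 m/s/m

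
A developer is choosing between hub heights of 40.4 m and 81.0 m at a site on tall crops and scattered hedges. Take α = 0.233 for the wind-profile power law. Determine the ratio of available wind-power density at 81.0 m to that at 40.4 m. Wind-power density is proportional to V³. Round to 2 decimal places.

Speed ratio: V_B/V_A = (z_B/z_A)^α = (81.0/40.4)^0.233 = (2.0050)^0.233 = 1.17595
Power-density ratio: P_B/P_A = (V_B/V_A)³ = (1.17595)³ = 1.62619

1.63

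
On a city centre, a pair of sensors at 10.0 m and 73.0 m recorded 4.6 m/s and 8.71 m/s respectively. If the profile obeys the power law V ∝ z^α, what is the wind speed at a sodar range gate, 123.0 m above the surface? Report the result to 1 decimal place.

First find α: α = ln(V₂/V₁)/ln(z₂/z₁) = ln(8.71/4.6)/ln(73.0/10.0) = 0.63842/1.98787 = 0.3212
Extrapolate from 73.0 m to 123.0 m: V₃ = 8.71 × (123.0/73.0)^0.3212 = 8.71 × 1.1824 = 10.2988 m/s

10.3 m/s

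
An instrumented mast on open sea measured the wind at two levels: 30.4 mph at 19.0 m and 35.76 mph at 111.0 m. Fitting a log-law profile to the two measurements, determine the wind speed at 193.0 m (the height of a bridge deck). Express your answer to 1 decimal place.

37.4 mph

Log law: V ∝ ln(z/z₀). From the pair, with r = V₁/V₂ = 0.85011,
ln z₀ = (ln z₁ − r·ln z₂)/(1 − r) = (2.9444 − 0.85011×4.7095)/0.14989 = -7.0665 → z₀ = 0.0008532 m
V₃ = V₁ · ln(z₃/z₀)/ln(z₁/z₀) = 30.4 × 12.3292/10.0110 = 37.4398 mph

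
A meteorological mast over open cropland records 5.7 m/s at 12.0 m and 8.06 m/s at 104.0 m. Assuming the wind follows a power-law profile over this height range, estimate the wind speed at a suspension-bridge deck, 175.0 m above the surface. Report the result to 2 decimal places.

8.76 m/s

First find α: α = ln(V₂/V₁)/ln(z₂/z₁) = ln(8.06/5.7)/ln(104.0/12.0) = 0.34645/2.15948 = 0.1604
Extrapolate from 104.0 m to 175.0 m: V₃ = 8.06 × (175.0/104.0)^0.1604 = 8.06 × 1.0871 = 8.7618 m/s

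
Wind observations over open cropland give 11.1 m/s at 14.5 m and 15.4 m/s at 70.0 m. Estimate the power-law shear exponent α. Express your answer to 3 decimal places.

α ≈ 0.208

Power law: V₂/V₁ = (z₂/z₁)^α ⇒ α = ln(V₂/V₁) / ln(z₂/z₁)
α = ln(15.4/11.1) / ln(70.0/14.5) = ln(1.3874) / ln(4.8276)
  = 0.32742 / 1.57435 = 0.20797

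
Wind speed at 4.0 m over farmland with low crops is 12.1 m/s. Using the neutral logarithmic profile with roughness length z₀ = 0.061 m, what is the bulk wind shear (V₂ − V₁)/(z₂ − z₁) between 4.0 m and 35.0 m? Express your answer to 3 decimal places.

0.202 m/s/m

Log law: V₂ = V₁ · ln(z₂/z₀)/ln(z₁/z₀) = 12.1 × 6.3522/4.1832 = 18.3741 m/s
ΔV/Δz = (18.3741 − 12.1)/(35.0 − 4.0) = 6.2741/31.0000 = 0.20239 m/s/m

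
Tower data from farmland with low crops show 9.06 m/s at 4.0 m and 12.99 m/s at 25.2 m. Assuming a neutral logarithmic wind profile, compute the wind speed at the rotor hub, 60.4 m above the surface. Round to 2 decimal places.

14.86 m/s

Log law: V ∝ ln(z/z₀). From the pair, with r = V₁/V₂ = 0.69746,
ln z₀ = (ln z₁ − r·ln z₂)/(1 − r) = (1.3863 − 0.69746×3.2268)/0.30254 = -2.8568 → z₀ = 0.05745 m
V₃ = V₁ · ln(z₃/z₀)/ln(z₁/z₀) = 9.06 × 6.9578/4.2431 = 14.8565 m/s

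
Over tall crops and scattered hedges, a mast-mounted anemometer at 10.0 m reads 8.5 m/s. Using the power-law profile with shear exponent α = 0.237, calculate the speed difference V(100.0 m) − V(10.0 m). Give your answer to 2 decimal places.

6.17 m/s

Power law: V₂ = V₁ · (z₂/z₁)^α = 8.5 × (10.0000)^0.237 = 14.6696 m/s
ΔV = 14.6696 − 8.5 = 6.1696 m/s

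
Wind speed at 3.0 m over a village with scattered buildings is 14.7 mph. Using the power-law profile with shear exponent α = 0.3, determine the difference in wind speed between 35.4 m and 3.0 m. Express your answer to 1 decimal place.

16.1 mph

Power law: V₂ = V₁ · (z₂/z₁)^α = 14.7 × (11.8000)^0.3 = 30.8235 mph
ΔV = 30.8235 − 14.7 = 16.1235 mph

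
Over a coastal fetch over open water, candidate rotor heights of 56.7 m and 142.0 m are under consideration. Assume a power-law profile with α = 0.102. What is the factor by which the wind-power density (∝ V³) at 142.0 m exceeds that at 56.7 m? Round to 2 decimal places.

1.32

Speed ratio: V_B/V_A = (z_B/z_A)^α = (142.0/56.7)^0.102 = (2.5044)^0.102 = 1.09817
Power-density ratio: P_B/P_A = (V_B/V_A)³ = (1.09817)³ = 1.32435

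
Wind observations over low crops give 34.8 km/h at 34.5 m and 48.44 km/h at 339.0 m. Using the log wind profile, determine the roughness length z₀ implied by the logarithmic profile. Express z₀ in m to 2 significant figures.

z₀ ≈ 0.10 m

Log law: V(z) ∝ ln(z/z₀). With r = V₁/V₂ = 34.8/48.44 = 0.71841,
r · ln(z₂/z₀) = ln(z₁/z₀) ⇒ ln z₀ = (ln z₁ − r·ln z₂)/(1 − r)
ln z₀ = (3.54096 − 0.71841×5.82600) / 0.28159 = -2.2889
z₀ = exp(-2.2889) = 0.1014 m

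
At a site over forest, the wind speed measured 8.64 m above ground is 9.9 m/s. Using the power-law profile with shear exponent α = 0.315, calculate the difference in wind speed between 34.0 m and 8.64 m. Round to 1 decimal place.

Power law: V₂ = V₁ · (z₂/z₁)^α = 9.9 × (3.9352)^0.315 = 15.2423 m/s
ΔV = 15.2423 − 9.9 = 5.3423 m/s

5.3 m/s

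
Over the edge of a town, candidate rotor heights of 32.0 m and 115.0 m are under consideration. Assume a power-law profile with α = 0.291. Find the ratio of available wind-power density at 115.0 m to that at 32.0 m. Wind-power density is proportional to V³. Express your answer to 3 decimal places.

Speed ratio: V_B/V_A = (z_B/z_A)^α = (115.0/32.0)^0.291 = (3.5938)^0.291 = 1.45099
Power-density ratio: P_B/P_A = (V_B/V_A)³ = (1.45099)³ = 3.05487

3.055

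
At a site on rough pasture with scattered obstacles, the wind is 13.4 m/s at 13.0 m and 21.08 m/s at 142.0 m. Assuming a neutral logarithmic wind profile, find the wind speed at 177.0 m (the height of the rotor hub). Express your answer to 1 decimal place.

21.8 m/s

Log law: V ∝ ln(z/z₀). From the pair, with r = V₁/V₂ = 0.63567,
ln z₀ = (ln z₁ − r·ln z₂)/(1 − r) = (2.5649 − 0.63567×4.9558)/0.36433 = -1.6066 → z₀ = 0.2006 m
V₃ = V₁ · ln(z₃/z₀)/ln(z₁/z₀) = 13.4 × 6.7828/4.1716 = 21.7877 m/s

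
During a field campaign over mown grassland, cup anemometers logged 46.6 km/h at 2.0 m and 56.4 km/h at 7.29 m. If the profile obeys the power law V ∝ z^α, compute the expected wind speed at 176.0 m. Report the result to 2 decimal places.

90.23 km/h

First find α: α = ln(V₂/V₁)/ln(z₂/z₁) = ln(56.4/46.6)/ln(7.29/2.0) = 0.19087/1.29336 = 0.1476
Extrapolate from 7.29 m to 176.0 m: V₃ = 56.4 × (176.0/7.29)^0.1476 = 56.4 × 1.5998 = 90.2288 km/h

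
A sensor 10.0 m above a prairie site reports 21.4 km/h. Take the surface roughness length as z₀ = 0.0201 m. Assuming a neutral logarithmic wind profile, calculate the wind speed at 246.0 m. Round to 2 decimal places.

Log law: V(z) ∝ ln(z/z₀), so V₂/V₁ = ln(z₂/z₀) / ln(z₁/z₀).
ln(246.0/0.0201) = 9.4124, ln(10.0/0.0201) = 6.2096
V₂ = 21.4 × 9.4124/6.2096 = 21.4 × 1.5158 = 32.4375 km/h

32.44 km/h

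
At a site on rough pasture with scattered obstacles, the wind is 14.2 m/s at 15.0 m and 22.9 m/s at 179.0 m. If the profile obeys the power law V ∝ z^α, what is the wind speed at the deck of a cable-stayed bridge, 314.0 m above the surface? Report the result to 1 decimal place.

25.5 m/s

First find α: α = ln(V₂/V₁)/ln(z₂/z₁) = ln(22.9/14.2)/ln(179.0/15.0) = 0.47789/2.47934 = 0.1928
Extrapolate from 179.0 m to 314.0 m: V₃ = 22.9 × (314.0/179.0)^0.1928 = 22.9 × 1.1144 = 25.5201 m/s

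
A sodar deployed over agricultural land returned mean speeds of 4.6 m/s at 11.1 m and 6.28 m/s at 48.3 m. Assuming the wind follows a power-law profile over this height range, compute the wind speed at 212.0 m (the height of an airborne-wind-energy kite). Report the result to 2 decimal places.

First find α: α = ln(V₂/V₁)/ln(z₂/z₁) = ln(6.28/4.6)/ln(48.3/11.1) = 0.31131/1.47049 = 0.2117
Extrapolate from 48.3 m to 212.0 m: V₃ = 6.28 × (212.0/48.3)^0.2117 = 6.28 × 1.3677 = 8.5893 m/s

8.59 m/s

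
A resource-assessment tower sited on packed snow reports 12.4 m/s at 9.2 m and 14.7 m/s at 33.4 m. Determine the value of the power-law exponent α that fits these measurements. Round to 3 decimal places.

α ≈ 0.132

Power law: V₂/V₁ = (z₂/z₁)^α ⇒ α = ln(V₂/V₁) / ln(z₂/z₁)
α = ln(14.7/12.4) / ln(33.4/9.2) = ln(1.1855) / ln(3.6304)
  = 0.17015 / 1.28935 = 0.13197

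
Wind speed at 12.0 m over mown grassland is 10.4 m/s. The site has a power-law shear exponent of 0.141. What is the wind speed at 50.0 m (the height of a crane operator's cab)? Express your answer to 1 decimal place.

12.7 m/s

Power-law profile: V₂ = V₁ · (z₂/z₁)^α
V₂ = 10.4 × (50.0/12.0)^0.141 = 10.4 × (4.1667)^0.141
    = 10.4 × 1.2229 = 12.7181 m/s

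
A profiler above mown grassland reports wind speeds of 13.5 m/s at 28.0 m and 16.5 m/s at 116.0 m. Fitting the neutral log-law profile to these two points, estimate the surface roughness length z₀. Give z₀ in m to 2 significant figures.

Log law: V(z) ∝ ln(z/z₀). With r = V₁/V₂ = 13.5/16.5 = 0.81818,
r · ln(z₂/z₀) = ln(z₁/z₀) ⇒ ln z₀ = (ln z₁ − r·ln z₂)/(1 − r)
ln z₀ = (3.33220 − 0.81818×4.75359) / 0.18182 = -3.0640
z₀ = exp(-3.0640) = 0.04670 m

z₀ ≈ 0.047 m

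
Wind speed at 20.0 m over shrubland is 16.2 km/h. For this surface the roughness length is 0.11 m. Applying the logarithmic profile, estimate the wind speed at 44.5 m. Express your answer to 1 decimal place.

Log law: V(z) ∝ ln(z/z₀), so V₂/V₁ = ln(z₂/z₀) / ln(z₁/z₀).
ln(44.5/0.11) = 6.0028, ln(20.0/0.11) = 5.2030
V₂ = 16.2 × 6.0028/5.2030 = 16.2 × 1.1537 = 18.6901 km/h

18.7 km/h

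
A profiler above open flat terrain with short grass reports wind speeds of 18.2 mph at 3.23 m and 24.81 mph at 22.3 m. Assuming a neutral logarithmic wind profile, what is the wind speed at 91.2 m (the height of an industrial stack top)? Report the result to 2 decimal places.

29.63 mph

Log law: V ∝ ln(z/z₀). From the pair, with r = V₁/V₂ = 0.73358,
ln z₀ = (ln z₁ − r·ln z₂)/(1 − r) = (1.1725 − 0.73358×3.1046)/0.26642 = -4.1474 → z₀ = 0.01581 m
V₃ = V₁ · ln(z₃/z₀)/ln(z₁/z₀) = 18.2 × 8.6604/5.3199 = 29.6286 mph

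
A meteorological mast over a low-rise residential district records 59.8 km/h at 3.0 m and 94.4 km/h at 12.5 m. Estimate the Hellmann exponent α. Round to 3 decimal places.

Power law: V₂/V₁ = (z₂/z₁)^α ⇒ α = ln(V₂/V₁) / ln(z₂/z₁)
α = ln(94.4/59.8) / ln(12.5/3.0) = ln(1.5786) / ln(4.1667)
  = 0.45654 / 1.42712 = 0.31990

α ≈ 0.320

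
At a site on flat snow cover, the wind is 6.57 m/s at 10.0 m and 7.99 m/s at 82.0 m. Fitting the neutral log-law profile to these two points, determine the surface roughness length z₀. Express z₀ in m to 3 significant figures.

Log law: V(z) ∝ ln(z/z₀). With r = V₁/V₂ = 6.57/7.99 = 0.82228,
r · ln(z₂/z₀) = ln(z₁/z₀) ⇒ ln z₀ = (ln z₁ − r·ln z₂)/(1 − r)
ln z₀ = (2.30259 − 0.82228×4.40672) / 0.17772 = -7.4327
z₀ = exp(-7.4327) = 0.0005916 m

z₀ ≈ 0.000592 m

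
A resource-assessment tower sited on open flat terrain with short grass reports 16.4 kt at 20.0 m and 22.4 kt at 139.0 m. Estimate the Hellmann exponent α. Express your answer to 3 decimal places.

Power law: V₂/V₁ = (z₂/z₁)^α ⇒ α = ln(V₂/V₁) / ln(z₂/z₁)
α = ln(22.4/16.4) / ln(139.0/20.0) = ln(1.3659) / ln(6.9500)
  = 0.31178 / 1.93874 = 0.16082

α ≈ 0.161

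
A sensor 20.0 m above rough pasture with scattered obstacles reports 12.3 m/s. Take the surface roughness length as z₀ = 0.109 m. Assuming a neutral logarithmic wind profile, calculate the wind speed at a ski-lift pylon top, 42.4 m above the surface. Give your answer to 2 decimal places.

14.07 m/s

Log law: V(z) ∝ ln(z/z₀), so V₂/V₁ = ln(z₂/z₀) / ln(z₁/z₀).
ln(42.4/0.109) = 5.9636, ln(20.0/0.109) = 5.2121
V₂ = 12.3 × 5.9636/5.2121 = 12.3 × 1.1442 = 14.0732 m/s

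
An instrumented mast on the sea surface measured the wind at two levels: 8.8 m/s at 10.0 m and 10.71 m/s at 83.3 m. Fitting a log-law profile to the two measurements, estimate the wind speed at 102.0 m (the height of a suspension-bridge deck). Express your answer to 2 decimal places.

Log law: V ∝ ln(z/z₀). From the pair, with r = V₁/V₂ = 0.82166,
ln z₀ = (ln z₁ − r·ln z₂)/(1 − r) = (2.3026 − 0.82166×4.4224)/0.17834 = -7.4643 → z₀ = 0.0005732 m
V₃ = V₁ · ln(z₃/z₀)/ln(z₁/z₀) = 8.8 × 12.0893/9.7669 = 10.8925 m/s

10.89 m/s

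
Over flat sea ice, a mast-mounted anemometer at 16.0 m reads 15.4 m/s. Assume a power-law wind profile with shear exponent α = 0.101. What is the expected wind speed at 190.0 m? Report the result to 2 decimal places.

19.77 m/s

Power-law profile: V₂ = V₁ · (z₂/z₁)^α
V₂ = 15.4 × (190.0/16.0)^0.101 = 15.4 × (11.8750)^0.101
    = 15.4 × 1.2839 = 19.7724 m/s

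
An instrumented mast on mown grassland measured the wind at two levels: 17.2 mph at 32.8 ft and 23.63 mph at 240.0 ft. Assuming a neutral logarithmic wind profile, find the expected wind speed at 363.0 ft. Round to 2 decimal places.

24.97 mph

Log law: V ∝ ln(z/z₀). From the pair, with r = V₁/V₂ = 0.72789,
ln z₀ = (ln z₁ − r·ln z₂)/(1 − r) = (3.4904 − 0.72789×5.4806)/0.27211 = -1.8333 → z₀ = 0.1599 ft
V₃ = V₁ · ln(z₃/z₀)/ln(z₁/z₀) = 17.2 × 7.7277/5.3237 = 24.9668 mph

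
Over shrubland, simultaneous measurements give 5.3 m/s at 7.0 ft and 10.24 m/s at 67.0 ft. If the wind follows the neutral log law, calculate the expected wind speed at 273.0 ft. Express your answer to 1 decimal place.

13.3 m/s

Log law: V ∝ ln(z/z₀). From the pair, with r = V₁/V₂ = 0.51758,
ln z₀ = (ln z₁ − r·ln z₂)/(1 − r) = (1.9459 − 0.51758×4.2047)/0.48242 = -0.4775 → z₀ = 0.6203 ft
V₃ = V₁ · ln(z₃/z₀)/ln(z₁/z₀) = 5.3 × 6.0870/2.4234 = 13.3123 m/s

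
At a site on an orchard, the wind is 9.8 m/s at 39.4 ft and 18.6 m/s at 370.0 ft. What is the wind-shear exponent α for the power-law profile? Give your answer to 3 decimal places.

Power law: V₂/V₁ = (z₂/z₁)^α ⇒ α = ln(V₂/V₁) / ln(z₂/z₁)
α = ln(18.6/9.8) / ln(370.0/39.4) = ln(1.8980) / ln(9.3909)
  = 0.64078 / 2.23974 = 0.28610

α ≈ 0.286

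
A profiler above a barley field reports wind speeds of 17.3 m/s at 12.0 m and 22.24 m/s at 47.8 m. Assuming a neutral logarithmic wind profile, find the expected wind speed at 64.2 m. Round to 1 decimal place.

Log law: V ∝ ln(z/z₀). From the pair, with r = V₁/V₂ = 0.77788,
ln z₀ = (ln z₁ − r·ln z₂)/(1 − r) = (2.4849 − 0.77788×3.8670)/0.22212 = -2.3553 → z₀ = 0.09486 m
V₃ = V₁ · ln(z₃/z₀)/ln(z₁/z₀) = 17.3 × 6.5173/4.8402 = 23.2943 m/s

23.3 m/s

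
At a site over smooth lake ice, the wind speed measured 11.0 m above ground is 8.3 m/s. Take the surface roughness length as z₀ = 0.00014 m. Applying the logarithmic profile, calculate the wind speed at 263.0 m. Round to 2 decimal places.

10.64 m/s

Log law: V(z) ∝ ln(z/z₀), so V₂/V₁ = ln(z₂/z₀) / ln(z₁/z₀).
ln(263.0/0.00014) = 14.4460, ln(11.0/0.00014) = 11.2718
V₂ = 8.3 × 14.4460/11.2718 = 8.3 × 1.2816 = 10.6374 m/s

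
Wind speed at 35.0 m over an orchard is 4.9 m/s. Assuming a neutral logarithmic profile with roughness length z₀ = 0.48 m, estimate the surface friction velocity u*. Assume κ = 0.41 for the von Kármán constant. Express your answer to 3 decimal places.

u* ≈ 0.468 m/s

Log law: V(z) = (u*/κ) · ln(z/z₀) ⇒ u* = κ · V / ln(z/z₀)
u* = 0.41 × 4.9 / ln(35.0/0.48) = 0.41 × 4.9 / 4.2893
   = 2.0090 / 4.2893 = 0.4684 m/s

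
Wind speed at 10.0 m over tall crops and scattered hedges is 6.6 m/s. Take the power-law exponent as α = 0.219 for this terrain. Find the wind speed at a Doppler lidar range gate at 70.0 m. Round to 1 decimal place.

Power-law profile: V₂ = V₁ · (z₂/z₁)^α
V₂ = 6.6 × (70.0/10.0)^0.219 = 6.6 × (7.0000)^0.219
    = 6.6 × 1.5314 = 10.1070 m/s

10.1 m/s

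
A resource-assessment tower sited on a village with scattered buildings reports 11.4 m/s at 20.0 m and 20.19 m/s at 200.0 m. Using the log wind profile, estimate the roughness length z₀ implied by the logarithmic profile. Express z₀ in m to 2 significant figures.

z₀ ≈ 1.0 m

Log law: V(z) ∝ ln(z/z₀). With r = V₁/V₂ = 11.4/20.19 = 0.56464,
r · ln(z₂/z₀) = ln(z₁/z₀) ⇒ ln z₀ = (ln z₁ − r·ln z₂)/(1 − r)
ln z₀ = (2.99573 − 0.56464×5.29832) / 0.43536 = 0.0094
z₀ = exp(0.0094) = 1.009 m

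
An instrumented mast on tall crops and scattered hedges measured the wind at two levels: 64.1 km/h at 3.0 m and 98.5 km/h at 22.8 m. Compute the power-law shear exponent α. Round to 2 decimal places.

Power law: V₂/V₁ = (z₂/z₁)^α ⇒ α = ln(V₂/V₁) / ln(z₂/z₁)
α = ln(98.5/64.1) / ln(22.8/3.0) = ln(1.5367) / ln(7.6000)
  = 0.42961 / 2.02815 = 0.21182

α ≈ 0.21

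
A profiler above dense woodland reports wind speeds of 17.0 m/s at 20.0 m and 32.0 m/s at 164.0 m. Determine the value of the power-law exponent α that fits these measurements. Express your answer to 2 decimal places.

α ≈ 0.30

Power law: V₂/V₁ = (z₂/z₁)^α ⇒ α = ln(V₂/V₁) / ln(z₂/z₁)
α = ln(32.0/17.0) / ln(164.0/20.0) = ln(1.8824) / ln(8.2000)
  = 0.63252 / 2.10413 = 0.30061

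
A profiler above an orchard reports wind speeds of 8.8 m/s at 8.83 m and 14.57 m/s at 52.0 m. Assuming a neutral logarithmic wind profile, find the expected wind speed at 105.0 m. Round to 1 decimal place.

16.9 m/s

Log law: V ∝ ln(z/z₀). From the pair, with r = V₁/V₂ = 0.60398,
ln z₀ = (ln z₁ − r·ln z₂)/(1 − r) = (2.1782 − 0.60398×3.9512)/0.39602 = -0.5260 → z₀ = 0.5909 m
V₃ = V₁ · ln(z₃/z₀)/ln(z₁/z₀) = 8.8 × 5.1800/2.7042 = 16.8568 m/s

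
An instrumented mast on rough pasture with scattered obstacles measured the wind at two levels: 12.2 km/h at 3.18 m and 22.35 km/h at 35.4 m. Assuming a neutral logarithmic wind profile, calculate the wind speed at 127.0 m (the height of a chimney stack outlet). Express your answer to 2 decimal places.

27.73 km/h

Log law: V ∝ ln(z/z₀). From the pair, with r = V₁/V₂ = 0.54586,
ln z₀ = (ln z₁ − r·ln z₂)/(1 − r) = (1.1569 − 0.54586×3.5667)/0.45414 = -1.7397 → z₀ = 0.1756 m
V₃ = V₁ · ln(z₃/z₀)/ln(z₁/z₀) = 12.2 × 6.5839/2.8965 = 27.7306 km/h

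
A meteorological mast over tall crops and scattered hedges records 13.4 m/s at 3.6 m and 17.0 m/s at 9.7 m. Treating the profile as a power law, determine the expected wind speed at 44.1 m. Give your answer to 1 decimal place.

24.5 m/s

First find α: α = ln(V₂/V₁)/ln(z₂/z₁) = ln(17.0/13.4)/ln(9.7/3.6) = 0.23796/0.99119 = 0.2401
Extrapolate from 9.7 m to 44.1 m: V₃ = 17.0 × (44.1/9.7)^0.2401 = 17.0 × 1.4384 = 24.4533 m/s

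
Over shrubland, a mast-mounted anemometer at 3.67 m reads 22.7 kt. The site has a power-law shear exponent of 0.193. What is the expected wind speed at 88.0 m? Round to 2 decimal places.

Power-law profile: V₂ = V₁ · (z₂/z₁)^α
V₂ = 22.7 × (88.0/3.67)^0.193 = 22.7 × (23.9782)^0.193
    = 22.7 × 1.8463 = 41.9112 kt

41.91 kt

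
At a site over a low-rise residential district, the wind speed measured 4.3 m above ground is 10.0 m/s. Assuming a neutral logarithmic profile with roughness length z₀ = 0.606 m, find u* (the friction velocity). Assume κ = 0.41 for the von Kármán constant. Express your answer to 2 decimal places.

Log law: V(z) = (u*/κ) · ln(z/z₀) ⇒ u* = κ · V / ln(z/z₀)
u* = 0.41 × 10.0 / ln(4.3/0.606) = 0.41 × 10.0 / 1.9595
   = 4.1000 / 1.9595 = 2.0924 m/s

u* ≈ 2.09 m/s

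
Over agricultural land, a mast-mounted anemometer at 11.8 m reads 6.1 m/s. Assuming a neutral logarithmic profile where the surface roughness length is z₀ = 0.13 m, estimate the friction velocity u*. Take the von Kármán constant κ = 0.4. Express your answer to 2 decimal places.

u* ≈ 0.54 m/s

Log law: V(z) = (u*/κ) · ln(z/z₀) ⇒ u* = κ · V / ln(z/z₀)
u* = 0.4 × 6.1 / ln(11.8/0.13) = 0.4 × 6.1 / 4.5083
   = 2.4400 / 4.5083 = 0.5412 m/s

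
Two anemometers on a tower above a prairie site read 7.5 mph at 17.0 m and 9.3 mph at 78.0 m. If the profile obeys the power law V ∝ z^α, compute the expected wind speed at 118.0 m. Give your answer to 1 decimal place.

9.9 mph

First find α: α = ln(V₂/V₁)/ln(z₂/z₁) = ln(9.3/7.5)/ln(78.0/17.0) = 0.21511/1.52350 = 0.1412
Extrapolate from 78.0 m to 118.0 m: V₃ = 9.3 × (118.0/78.0)^0.1412 = 9.3 × 1.0602 = 9.8598 mph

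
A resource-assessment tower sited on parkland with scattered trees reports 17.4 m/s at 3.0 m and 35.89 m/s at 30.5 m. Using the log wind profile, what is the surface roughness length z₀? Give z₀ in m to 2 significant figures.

z₀ ≈ 0.34 m

Log law: V(z) ∝ ln(z/z₀). With r = V₁/V₂ = 17.4/35.89 = 0.48481,
r · ln(z₂/z₀) = ln(z₁/z₀) ⇒ ln z₀ = (ln z₁ − r·ln z₂)/(1 − r)
ln z₀ = (1.09861 − 0.48481×3.41773) / 0.51519 = -1.0838
z₀ = exp(-1.0838) = 0.3383 m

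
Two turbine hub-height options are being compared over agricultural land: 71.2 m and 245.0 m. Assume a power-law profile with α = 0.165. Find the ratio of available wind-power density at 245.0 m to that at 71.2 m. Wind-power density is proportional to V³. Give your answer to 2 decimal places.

1.84

Speed ratio: V_B/V_A = (z_B/z_A)^α = (245.0/71.2)^0.165 = (3.4410)^0.165 = 1.22618
Power-density ratio: P_B/P_A = (V_B/V_A)³ = (1.22618)³ = 1.84357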